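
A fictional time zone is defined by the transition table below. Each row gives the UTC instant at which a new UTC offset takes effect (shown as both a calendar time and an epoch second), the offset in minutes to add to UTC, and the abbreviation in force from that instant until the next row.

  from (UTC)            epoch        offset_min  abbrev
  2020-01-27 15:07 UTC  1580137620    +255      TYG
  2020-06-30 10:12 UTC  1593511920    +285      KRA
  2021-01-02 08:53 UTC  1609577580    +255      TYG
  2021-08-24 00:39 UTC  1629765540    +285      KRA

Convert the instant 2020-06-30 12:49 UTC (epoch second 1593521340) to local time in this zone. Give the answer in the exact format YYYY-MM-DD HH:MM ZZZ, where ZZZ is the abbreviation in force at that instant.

2020-06-30 17:34 KRA

Query: 2020-06-30 12:49 UTC
Rule 2/4 (KRA, +04:45): 2020-06-30 10:12 UTC ≤ query < 2021-01-02 08:53 UTC
12·60 + 49 + 285 = 1054 min
1054 = 0·1440 + 1054; 1054 = 17·60 + 34 → 17:34, same day
→ 2020-06-30 17:34 KRA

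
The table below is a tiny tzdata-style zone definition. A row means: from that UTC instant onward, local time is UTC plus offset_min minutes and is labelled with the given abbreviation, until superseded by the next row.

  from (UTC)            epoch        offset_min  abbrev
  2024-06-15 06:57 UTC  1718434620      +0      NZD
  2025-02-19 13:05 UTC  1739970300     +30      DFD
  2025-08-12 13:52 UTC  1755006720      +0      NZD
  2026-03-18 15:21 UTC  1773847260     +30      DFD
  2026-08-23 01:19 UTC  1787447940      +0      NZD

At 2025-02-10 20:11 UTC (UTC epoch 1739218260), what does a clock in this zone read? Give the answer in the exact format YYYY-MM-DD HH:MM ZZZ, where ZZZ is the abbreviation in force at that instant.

2025-02-10 20:11 NZD

Query: 2025-02-10 20:11 UTC
Rule 1/5 (NZD, +00:00): 2024-06-15 06:57 UTC ≤ query < 2025-02-19 13:05 UTC
20·60 + 11 + 0 = 1211 min
1211 = 0·1440 + 1211; 1211 = 20·60 + 11 → 20:11, same day
→ 2025-02-10 20:11 NZD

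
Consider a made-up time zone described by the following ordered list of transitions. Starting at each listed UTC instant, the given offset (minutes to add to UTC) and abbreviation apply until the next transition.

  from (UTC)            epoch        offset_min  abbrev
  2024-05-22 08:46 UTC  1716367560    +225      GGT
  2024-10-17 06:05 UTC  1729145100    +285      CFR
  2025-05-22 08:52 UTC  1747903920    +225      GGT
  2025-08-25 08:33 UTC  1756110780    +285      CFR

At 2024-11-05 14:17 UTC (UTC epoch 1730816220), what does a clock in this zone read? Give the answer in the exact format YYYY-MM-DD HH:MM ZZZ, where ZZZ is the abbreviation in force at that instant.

Query: 2024-11-05 14:17 UTC
Rule 2/4 (CFR, +04:45): 2024-10-17 06:05 UTC ≤ query < 2025-05-22 08:52 UTC
14·60 + 17 + 285 = 1142 min
1142 = 0·1440 + 1142; 1142 = 19·60 + 2 → 19:02, same day
→ 2024-11-05 19:02 CFR

2024-11-05 19:02 CFR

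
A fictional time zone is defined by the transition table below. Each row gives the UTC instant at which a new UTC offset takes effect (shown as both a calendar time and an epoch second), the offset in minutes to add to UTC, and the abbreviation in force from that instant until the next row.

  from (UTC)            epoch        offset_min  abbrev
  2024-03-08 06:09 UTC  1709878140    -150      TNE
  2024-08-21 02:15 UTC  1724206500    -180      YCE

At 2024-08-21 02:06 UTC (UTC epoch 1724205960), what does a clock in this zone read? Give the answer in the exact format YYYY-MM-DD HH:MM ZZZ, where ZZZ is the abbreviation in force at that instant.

2024-08-20 23:36 TNE

Query: 2024-08-21 02:06 UTC
Rule 1/2 (TNE, -02:30): 2024-03-08 06:09 UTC ≤ query < 2024-08-21 02:15 UTC
2·60 + 6 - 150 = -24 min
-24 = -1·1440 + 1416; 1416 = 23·60 + 36 → 23:36, 2024-08-21 - 1 day = 2024-08-20
→ 2024-08-20 23:36 TNE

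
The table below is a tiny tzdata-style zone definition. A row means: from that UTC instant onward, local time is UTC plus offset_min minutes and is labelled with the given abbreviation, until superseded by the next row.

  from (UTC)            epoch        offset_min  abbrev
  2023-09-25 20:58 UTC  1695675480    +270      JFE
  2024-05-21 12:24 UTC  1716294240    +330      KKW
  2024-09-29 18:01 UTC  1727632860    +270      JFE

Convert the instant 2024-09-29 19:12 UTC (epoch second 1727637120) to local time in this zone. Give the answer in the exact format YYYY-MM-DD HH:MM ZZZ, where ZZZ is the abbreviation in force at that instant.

2024-09-29 23:42 JFE

Query: 2024-09-29 19:12 UTC
Rule 3/3 (JFE, +04:30): 2024-09-29 18:01 UTC ≤ query < +∞
19·60 + 12 + 270 = 1422 min
1422 = 0·1440 + 1422; 1422 = 23·60 + 42 → 23:42, same day
→ 2024-09-29 23:42 JFE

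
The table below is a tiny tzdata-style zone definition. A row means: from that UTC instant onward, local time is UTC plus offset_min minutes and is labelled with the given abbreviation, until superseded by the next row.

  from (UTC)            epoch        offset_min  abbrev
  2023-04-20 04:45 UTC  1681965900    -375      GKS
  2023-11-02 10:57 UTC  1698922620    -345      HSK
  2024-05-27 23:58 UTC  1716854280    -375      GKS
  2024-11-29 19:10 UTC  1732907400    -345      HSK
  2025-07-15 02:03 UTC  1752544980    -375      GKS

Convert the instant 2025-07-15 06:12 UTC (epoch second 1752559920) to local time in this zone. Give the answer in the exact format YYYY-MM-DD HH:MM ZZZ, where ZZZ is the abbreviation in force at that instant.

Query: 2025-07-15 06:12 UTC
Rule 5/5 (GKS, -06:15): 2025-07-15 02:03 UTC ≤ query < +∞
6·60 + 12 - 375 = -3 min
-3 = -1·1440 + 1437; 1437 = 23·60 + 57 → 23:57, 2025-07-15 - 1 day = 2025-07-14
→ 2025-07-14 23:57 GKS

2025-07-14 23:57 GKS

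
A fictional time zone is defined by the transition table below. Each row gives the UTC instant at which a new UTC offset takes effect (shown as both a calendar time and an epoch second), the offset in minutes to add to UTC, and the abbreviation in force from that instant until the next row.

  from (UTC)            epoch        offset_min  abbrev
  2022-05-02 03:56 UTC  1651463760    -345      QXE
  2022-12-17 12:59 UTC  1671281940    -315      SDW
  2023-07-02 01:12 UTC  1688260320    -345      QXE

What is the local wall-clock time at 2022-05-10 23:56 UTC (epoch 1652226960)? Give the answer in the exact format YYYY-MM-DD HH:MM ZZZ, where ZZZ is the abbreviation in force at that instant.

2022-05-10 18:11 QXE

Query: 2022-05-10 23:56 UTC
Rule 1/3 (QXE, -05:45): 2022-05-02 03:56 UTC ≤ query < 2022-12-17 12:59 UTC
23·60 + 56 - 345 = 1091 min
1091 = 0·1440 + 1091; 1091 = 18·60 + 11 → 18:11, same day
→ 2022-05-10 18:11 QXE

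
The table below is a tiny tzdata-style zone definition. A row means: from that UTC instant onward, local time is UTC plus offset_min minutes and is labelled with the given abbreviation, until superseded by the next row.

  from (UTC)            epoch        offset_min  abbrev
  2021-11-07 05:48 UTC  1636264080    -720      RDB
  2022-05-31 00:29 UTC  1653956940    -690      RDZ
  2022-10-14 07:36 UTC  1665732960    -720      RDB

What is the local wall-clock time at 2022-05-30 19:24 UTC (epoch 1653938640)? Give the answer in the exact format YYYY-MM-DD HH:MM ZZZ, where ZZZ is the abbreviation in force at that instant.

2022-05-30 07:24 RDB

Query: 2022-05-30 19:24 UTC
Rule 1/3 (RDB, -12:00): 2021-11-07 05:48 UTC ≤ query < 2022-05-31 00:29 UTC
19·60 + 24 - 720 = 444 min
444 = 0·1440 + 444; 444 = 7·60 + 24 → 07:24, same day
→ 2022-05-30 07:24 RDB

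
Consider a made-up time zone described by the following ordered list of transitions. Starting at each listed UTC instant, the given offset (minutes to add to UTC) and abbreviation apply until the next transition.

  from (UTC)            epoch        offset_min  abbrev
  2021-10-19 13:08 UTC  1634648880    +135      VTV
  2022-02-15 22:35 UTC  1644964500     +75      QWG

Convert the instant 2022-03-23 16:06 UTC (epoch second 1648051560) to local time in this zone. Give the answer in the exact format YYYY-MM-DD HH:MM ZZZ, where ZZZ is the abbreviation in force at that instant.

2022-03-23 17:21 QWG

Query: 2022-03-23 16:06 UTC
Rule 2/2 (QWG, +01:15): 2022-02-15 22:35 UTC ≤ query < +∞
16·60 + 6 + 75 = 1041 min
1041 = 0·1440 + 1041; 1041 = 17·60 + 21 → 17:21, same day
→ 2022-03-23 17:21 QWG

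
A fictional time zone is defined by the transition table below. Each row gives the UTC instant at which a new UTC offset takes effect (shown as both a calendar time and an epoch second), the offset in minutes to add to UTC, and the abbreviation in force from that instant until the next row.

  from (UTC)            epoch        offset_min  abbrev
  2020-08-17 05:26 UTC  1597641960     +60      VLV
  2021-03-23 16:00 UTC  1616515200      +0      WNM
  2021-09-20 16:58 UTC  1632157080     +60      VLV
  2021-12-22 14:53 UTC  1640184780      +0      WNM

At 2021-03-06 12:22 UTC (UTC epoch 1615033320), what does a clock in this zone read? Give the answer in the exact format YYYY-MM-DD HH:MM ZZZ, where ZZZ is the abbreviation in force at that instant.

2021-03-06 13:22 VLV

Query: 2021-03-06 12:22 UTC
Rule 1/4 (VLV, +01:00): 2020-08-17 05:26 UTC ≤ query < 2021-03-23 16:00 UTC
12·60 + 22 + 60 = 802 min
802 = 0·1440 + 802; 802 = 13·60 + 22 → 13:22, same day
→ 2021-03-06 13:22 VLV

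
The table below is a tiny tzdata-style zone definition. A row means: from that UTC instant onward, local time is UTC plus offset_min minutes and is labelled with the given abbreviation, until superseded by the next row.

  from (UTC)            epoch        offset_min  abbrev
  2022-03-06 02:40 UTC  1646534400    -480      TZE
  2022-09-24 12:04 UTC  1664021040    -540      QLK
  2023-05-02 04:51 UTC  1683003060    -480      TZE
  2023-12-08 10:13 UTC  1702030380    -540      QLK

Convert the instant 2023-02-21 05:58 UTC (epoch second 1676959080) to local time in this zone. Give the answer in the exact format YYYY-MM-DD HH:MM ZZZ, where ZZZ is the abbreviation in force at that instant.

2023-02-20 20:58 QLK

Query: 2023-02-21 05:58 UTC
Rule 2/4 (QLK, -09:00): 2022-09-24 12:04 UTC ≤ query < 2023-05-02 04:51 UTC
5·60 + 58 - 540 = -182 min
-182 = -1·1440 + 1258; 1258 = 20·60 + 58 → 20:58, 2023-02-21 - 1 day = 2023-02-20
→ 2023-02-20 20:58 QLK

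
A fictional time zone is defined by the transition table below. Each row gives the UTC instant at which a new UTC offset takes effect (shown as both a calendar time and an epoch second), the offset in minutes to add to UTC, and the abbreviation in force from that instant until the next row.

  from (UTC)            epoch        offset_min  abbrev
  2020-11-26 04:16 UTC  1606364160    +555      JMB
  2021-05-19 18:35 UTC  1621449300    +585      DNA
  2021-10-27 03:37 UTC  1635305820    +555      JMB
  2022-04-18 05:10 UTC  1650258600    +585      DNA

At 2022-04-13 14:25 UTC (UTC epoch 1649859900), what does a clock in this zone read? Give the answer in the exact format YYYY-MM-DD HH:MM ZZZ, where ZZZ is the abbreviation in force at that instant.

Query: 2022-04-13 14:25 UTC
Rule 3/4 (JMB, +09:15): 2021-10-27 03:37 UTC ≤ query < 2022-04-18 05:10 UTC
14·60 + 25 + 555 = 1420 min
1420 = 0·1440 + 1420; 1420 = 23·60 + 40 → 23:40, same day
→ 2022-04-13 23:40 JMB

2022-04-13 23:40 JMB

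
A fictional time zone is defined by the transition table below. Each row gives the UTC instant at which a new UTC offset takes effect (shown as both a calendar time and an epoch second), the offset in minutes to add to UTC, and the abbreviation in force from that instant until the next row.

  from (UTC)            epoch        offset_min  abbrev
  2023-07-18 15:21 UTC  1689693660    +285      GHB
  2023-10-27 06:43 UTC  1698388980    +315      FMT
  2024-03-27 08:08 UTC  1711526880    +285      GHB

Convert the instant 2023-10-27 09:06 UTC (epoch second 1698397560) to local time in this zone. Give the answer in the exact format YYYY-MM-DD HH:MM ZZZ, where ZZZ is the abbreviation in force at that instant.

Query: 2023-10-27 09:06 UTC
Rule 2/3 (FMT, +05:15): 2023-10-27 06:43 UTC ≤ query < 2024-03-27 08:08 UTC
9·60 + 6 + 315 = 861 min
861 = 0·1440 + 861; 861 = 14·60 + 21 → 14:21, same day
→ 2023-10-27 14:21 FMT

2023-10-27 14:21 FMT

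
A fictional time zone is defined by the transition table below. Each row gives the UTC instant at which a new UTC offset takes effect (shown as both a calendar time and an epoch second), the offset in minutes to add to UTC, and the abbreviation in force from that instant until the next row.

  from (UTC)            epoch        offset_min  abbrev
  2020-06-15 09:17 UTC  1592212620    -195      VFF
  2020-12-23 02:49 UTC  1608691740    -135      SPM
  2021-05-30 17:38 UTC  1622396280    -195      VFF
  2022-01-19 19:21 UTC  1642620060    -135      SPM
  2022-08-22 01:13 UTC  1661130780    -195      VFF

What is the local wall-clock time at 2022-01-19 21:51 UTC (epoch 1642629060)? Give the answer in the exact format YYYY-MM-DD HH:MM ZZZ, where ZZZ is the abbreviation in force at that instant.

2022-01-19 19:36 SPM

Query: 2022-01-19 21:51 UTC
Rule 4/5 (SPM, -02:15): 2022-01-19 19:21 UTC ≤ query < 2022-08-22 01:13 UTC
21·60 + 51 - 135 = 1176 min
1176 = 0·1440 + 1176; 1176 = 19·60 + 36 → 19:36, same day
→ 2022-01-19 19:36 SPM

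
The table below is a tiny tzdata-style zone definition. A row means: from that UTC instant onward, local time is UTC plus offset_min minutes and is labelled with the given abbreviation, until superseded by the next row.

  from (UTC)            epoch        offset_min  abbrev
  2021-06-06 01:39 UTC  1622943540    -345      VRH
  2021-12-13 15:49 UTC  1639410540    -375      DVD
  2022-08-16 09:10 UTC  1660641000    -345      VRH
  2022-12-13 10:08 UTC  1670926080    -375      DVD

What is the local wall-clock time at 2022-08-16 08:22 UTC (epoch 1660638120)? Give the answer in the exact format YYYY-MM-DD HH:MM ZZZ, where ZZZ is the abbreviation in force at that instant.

Query: 2022-08-16 08:22 UTC
Rule 2/4 (DVD, -06:15): 2021-12-13 15:49 UTC ≤ query < 2022-08-16 09:10 UTC
8·60 + 22 - 375 = 127 min
127 = 0·1440 + 127; 127 = 2·60 + 7 → 02:07, same day
→ 2022-08-16 02:07 DVD

2022-08-16 02:07 DVD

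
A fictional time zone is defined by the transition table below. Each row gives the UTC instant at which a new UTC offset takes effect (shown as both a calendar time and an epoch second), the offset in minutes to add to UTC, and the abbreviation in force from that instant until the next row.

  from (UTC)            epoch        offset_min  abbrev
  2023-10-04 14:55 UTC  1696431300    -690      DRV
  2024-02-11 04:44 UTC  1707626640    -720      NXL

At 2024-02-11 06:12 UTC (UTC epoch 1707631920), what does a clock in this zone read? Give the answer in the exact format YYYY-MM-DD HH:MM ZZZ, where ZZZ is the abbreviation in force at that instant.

2024-02-10 18:12 NXL

Query: 2024-02-11 06:12 UTC
Rule 2/2 (NXL, -12:00): 2024-02-11 04:44 UTC ≤ query < +∞
6·60 + 12 - 720 = -348 min
-348 = -1·1440 + 1092; 1092 = 18·60 + 12 → 18:12, 2024-02-11 - 1 day = 2024-02-10
→ 2024-02-10 18:12 NXL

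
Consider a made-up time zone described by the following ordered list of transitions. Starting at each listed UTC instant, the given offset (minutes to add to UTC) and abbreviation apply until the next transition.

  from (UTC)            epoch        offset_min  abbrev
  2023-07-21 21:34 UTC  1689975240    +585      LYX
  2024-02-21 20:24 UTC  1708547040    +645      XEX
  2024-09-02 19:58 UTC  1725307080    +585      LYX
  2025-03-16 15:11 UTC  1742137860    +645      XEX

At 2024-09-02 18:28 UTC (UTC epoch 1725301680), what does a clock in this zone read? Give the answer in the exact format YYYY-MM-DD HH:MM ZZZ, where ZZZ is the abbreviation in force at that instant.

2024-09-03 05:13 XEX

Query: 2024-09-02 18:28 UTC
Rule 2/4 (XEX, +10:45): 2024-02-21 20:24 UTC ≤ query < 2024-09-02 19:58 UTC
18·60 + 28 + 645 = 1753 min
1753 = 1·1440 + 313; 313 = 5·60 + 13 → 05:13, 2024-09-02 + 1 day = 2024-09-03
→ 2024-09-03 05:13 XEX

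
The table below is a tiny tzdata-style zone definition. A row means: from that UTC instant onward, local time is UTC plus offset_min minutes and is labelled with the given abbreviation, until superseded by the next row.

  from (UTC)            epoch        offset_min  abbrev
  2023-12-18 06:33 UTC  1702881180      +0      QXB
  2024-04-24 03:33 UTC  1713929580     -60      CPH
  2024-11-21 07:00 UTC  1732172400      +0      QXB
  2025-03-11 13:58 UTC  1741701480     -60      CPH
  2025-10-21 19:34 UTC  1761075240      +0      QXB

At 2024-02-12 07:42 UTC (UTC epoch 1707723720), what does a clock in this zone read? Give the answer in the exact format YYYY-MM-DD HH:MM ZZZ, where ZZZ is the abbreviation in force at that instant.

2024-02-12 07:42 QXB

Query: 2024-02-12 07:42 UTC
Rule 1/5 (QXB, +00:00): 2023-12-18 06:33 UTC ≤ query < 2024-04-24 03:33 UTC
7·60 + 42 + 0 = 462 min
462 = 0·1440 + 462; 462 = 7·60 + 42 → 07:42, same day
→ 2024-02-12 07:42 QXB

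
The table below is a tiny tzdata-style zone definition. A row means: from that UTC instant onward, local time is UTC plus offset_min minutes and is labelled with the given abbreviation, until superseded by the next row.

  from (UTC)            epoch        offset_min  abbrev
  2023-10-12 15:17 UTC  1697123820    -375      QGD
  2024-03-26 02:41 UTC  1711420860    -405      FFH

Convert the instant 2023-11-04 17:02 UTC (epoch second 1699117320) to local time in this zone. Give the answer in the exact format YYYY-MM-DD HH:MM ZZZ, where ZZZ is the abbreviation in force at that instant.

2023-11-04 10:47 QGD

Query: 2023-11-04 17:02 UTC
Rule 1/2 (QGD, -06:15): 2023-10-12 15:17 UTC ≤ query < 2024-03-26 02:41 UTC
17·60 + 2 - 375 = 647 min
647 = 0·1440 + 647; 647 = 10·60 + 47 → 10:47, same day
→ 2023-11-04 10:47 QGD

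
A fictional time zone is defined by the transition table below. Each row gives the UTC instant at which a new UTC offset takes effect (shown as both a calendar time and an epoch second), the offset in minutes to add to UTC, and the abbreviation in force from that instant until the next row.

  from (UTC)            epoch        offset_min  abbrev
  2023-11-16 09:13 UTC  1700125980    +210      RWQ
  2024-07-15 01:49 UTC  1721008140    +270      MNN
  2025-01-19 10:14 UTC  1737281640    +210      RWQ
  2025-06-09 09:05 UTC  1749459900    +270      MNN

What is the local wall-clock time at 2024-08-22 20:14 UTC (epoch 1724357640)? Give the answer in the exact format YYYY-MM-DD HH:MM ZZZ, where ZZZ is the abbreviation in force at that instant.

2024-08-23 00:44 MNN

Query: 2024-08-22 20:14 UTC
Rule 2/4 (MNN, +04:30): 2024-07-15 01:49 UTC ≤ query < 2025-01-19 10:14 UTC
20·60 + 14 + 270 = 1484 min
1484 = 1·1440 + 44; 44 = 0·60 + 44 → 00:44, 2024-08-22 + 1 day = 2024-08-23
→ 2024-08-23 00:44 MNN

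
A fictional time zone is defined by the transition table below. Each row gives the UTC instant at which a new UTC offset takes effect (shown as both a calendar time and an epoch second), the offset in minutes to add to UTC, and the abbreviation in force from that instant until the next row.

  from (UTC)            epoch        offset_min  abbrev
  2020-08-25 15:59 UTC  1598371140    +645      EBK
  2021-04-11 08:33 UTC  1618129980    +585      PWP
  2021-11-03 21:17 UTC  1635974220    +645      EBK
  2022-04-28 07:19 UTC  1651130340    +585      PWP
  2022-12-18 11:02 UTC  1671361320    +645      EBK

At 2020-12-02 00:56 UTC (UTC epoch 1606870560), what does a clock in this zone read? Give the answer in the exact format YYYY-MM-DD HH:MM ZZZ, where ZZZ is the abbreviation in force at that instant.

2020-12-02 11:41 EBK

Query: 2020-12-02 00:56 UTC
Rule 1/5 (EBK, +10:45): 2020-08-25 15:59 UTC ≤ query < 2021-04-11 08:33 UTC
0·60 + 56 + 645 = 701 min
701 = 0·1440 + 701; 701 = 11·60 + 41 → 11:41, same day
→ 2020-12-02 11:41 EBK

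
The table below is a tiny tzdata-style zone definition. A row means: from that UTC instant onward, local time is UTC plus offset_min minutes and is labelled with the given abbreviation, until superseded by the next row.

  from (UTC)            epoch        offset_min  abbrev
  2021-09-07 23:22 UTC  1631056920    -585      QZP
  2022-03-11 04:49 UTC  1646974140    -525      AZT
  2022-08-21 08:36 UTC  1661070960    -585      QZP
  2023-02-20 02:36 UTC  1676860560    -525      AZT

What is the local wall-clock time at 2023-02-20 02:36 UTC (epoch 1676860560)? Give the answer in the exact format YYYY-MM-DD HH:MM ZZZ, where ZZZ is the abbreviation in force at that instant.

2023-02-19 17:51 AZT

Query: 2023-02-20 02:36 UTC
Rule 4/4 (AZT, -08:45): 2023-02-20 02:36 UTC ≤ query < +∞
2·60 + 36 - 525 = -369 min
-369 = -1·1440 + 1071; 1071 = 17·60 + 51 → 17:51, 2023-02-20 - 1 day = 2023-02-19
→ 2023-02-19 17:51 AZT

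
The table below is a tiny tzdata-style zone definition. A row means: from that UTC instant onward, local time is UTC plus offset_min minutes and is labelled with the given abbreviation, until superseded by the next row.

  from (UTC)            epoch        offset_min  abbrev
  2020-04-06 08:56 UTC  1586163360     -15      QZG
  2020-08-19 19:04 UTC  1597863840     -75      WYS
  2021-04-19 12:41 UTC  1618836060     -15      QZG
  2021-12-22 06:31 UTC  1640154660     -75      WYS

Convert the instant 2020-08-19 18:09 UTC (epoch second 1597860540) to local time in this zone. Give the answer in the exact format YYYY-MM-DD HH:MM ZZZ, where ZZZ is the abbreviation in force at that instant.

Query: 2020-08-19 18:09 UTC
Rule 1/4 (QZG, -00:15): 2020-04-06 08:56 UTC ≤ query < 2020-08-19 19:04 UTC
18·60 + 9 - 15 = 1074 min
1074 = 0·1440 + 1074; 1074 = 17·60 + 54 → 17:54, same day
→ 2020-08-19 17:54 QZG

2020-08-19 17:54 QZG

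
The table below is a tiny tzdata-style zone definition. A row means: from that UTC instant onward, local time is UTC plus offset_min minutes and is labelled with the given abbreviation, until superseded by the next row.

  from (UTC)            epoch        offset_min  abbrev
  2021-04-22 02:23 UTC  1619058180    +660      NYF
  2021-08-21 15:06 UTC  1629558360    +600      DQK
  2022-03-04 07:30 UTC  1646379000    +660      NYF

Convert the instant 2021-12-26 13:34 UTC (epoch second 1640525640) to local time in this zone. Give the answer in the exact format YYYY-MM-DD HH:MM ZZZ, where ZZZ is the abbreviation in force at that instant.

Query: 2021-12-26 13:34 UTC
Rule 2/3 (DQK, +10:00): 2021-08-21 15:06 UTC ≤ query < 2022-03-04 07:30 UTC
13·60 + 34 + 600 = 1414 min
1414 = 0·1440 + 1414; 1414 = 23·60 + 34 → 23:34, same day
→ 2021-12-26 23:34 DQK

2021-12-26 23:34 DQK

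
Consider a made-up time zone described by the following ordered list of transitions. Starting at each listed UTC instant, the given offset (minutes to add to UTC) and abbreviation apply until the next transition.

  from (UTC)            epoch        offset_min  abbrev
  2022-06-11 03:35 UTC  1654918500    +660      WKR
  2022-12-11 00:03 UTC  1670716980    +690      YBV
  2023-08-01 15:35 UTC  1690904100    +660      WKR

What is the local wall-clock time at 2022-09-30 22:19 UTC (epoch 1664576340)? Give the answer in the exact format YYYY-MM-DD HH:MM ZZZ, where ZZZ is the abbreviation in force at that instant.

2022-10-01 09:19 WKR

Query: 2022-09-30 22:19 UTC
Rule 1/3 (WKR, +11:00): 2022-06-11 03:35 UTC ≤ query < 2022-12-11 00:03 UTC
22·60 + 19 + 660 = 1999 min
1999 = 1·1440 + 559; 559 = 9·60 + 19 → 09:19, 2022-09-30 + 1 day = 2022-10-01
→ 2022-10-01 09:19 WKR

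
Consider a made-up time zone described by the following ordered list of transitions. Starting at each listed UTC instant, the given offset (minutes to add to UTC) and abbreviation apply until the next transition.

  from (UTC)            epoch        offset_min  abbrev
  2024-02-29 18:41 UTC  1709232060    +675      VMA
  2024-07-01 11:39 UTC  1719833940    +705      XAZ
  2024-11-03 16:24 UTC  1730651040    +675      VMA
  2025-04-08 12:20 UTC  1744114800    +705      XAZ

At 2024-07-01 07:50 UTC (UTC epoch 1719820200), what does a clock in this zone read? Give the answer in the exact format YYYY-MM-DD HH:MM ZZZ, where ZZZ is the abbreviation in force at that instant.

Query: 2024-07-01 07:50 UTC
Rule 1/4 (VMA, +11:15): 2024-02-29 18:41 UTC ≤ query < 2024-07-01 11:39 UTC
7·60 + 50 + 675 = 1145 min
1145 = 0·1440 + 1145; 1145 = 19·60 + 5 → 19:05, same day
→ 2024-07-01 19:05 VMA

2024-07-01 19:05 VMA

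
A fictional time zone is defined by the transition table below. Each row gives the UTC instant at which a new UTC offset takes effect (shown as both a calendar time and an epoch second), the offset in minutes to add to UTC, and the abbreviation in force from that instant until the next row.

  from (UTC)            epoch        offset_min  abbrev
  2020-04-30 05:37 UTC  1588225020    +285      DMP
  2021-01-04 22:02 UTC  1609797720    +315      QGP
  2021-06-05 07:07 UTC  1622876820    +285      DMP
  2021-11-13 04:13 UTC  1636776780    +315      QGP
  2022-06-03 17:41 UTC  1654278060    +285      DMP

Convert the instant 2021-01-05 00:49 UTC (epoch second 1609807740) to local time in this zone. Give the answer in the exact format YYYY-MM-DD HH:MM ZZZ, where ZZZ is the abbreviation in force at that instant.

Query: 2021-01-05 00:49 UTC
Rule 2/5 (QGP, +05:15): 2021-01-04 22:02 UTC ≤ query < 2021-06-05 07:07 UTC
0·60 + 49 + 315 = 364 min
364 = 0·1440 + 364; 364 = 6·60 + 4 → 06:04, same day
→ 2021-01-05 06:04 QGP

2021-01-05 06:04 QGP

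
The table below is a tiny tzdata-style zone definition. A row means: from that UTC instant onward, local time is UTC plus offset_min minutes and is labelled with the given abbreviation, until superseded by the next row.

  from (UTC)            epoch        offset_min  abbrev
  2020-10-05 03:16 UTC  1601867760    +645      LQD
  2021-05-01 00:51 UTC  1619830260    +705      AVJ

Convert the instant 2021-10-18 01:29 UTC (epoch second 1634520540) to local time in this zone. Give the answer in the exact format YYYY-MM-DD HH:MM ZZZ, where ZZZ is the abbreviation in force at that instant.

2021-10-18 13:14 AVJ

Query: 2021-10-18 01:29 UTC
Rule 2/2 (AVJ, +11:45): 2021-05-01 00:51 UTC ≤ query < +∞
1·60 + 29 + 705 = 794 min
794 = 0·1440 + 794; 794 = 13·60 + 14 → 13:14, same day
→ 2021-10-18 13:14 AVJ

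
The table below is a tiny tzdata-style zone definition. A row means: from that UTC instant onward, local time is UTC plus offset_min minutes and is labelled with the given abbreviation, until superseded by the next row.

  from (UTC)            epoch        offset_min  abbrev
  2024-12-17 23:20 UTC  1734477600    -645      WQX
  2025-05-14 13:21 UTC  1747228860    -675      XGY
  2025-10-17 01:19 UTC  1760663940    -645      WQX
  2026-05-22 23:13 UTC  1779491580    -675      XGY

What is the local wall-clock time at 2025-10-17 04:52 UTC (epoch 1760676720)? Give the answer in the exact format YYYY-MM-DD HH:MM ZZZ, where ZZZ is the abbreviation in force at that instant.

Query: 2025-10-17 04:52 UTC
Rule 3/4 (WQX, -10:45): 2025-10-17 01:19 UTC ≤ query < 2026-05-22 23:13 UTC
4·60 + 52 - 645 = -353 min
-353 = -1·1440 + 1087; 1087 = 18·60 + 7 → 18:07, 2025-10-17 - 1 day = 2025-10-16
→ 2025-10-16 18:07 WQX

2025-10-16 18:07 WQX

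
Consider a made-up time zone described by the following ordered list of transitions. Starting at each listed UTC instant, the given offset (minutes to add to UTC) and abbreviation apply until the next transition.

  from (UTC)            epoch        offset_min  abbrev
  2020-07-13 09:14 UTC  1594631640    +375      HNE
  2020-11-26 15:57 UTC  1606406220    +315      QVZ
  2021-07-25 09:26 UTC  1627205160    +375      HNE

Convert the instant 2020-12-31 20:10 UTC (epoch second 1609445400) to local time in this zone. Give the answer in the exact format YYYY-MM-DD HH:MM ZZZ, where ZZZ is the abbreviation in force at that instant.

2021-01-01 01:25 QVZ

Query: 2020-12-31 20:10 UTC
Rule 2/3 (QVZ, +05:15): 2020-11-26 15:57 UTC ≤ query < 2021-07-25 09:26 UTC
20·60 + 10 + 315 = 1525 min
1525 = 1·1440 + 85; 85 = 1·60 + 25 → 01:25, 2020-12-31 + 1 day = 2021-01-01
→ 2021-01-01 01:25 QVZ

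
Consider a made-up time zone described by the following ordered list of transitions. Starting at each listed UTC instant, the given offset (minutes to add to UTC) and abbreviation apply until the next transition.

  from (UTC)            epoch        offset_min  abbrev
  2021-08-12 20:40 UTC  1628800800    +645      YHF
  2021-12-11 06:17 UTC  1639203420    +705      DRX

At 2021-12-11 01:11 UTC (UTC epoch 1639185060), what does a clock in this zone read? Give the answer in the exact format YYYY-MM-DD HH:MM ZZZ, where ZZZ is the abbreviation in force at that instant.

Query: 2021-12-11 01:11 UTC
Rule 1/2 (YHF, +10:45): 2021-08-12 20:40 UTC ≤ query < 2021-12-11 06:17 UTC
1·60 + 11 + 645 = 716 min
716 = 0·1440 + 716; 716 = 11·60 + 56 → 11:56, same day
→ 2021-12-11 11:56 YHF

2021-12-11 11:56 YHF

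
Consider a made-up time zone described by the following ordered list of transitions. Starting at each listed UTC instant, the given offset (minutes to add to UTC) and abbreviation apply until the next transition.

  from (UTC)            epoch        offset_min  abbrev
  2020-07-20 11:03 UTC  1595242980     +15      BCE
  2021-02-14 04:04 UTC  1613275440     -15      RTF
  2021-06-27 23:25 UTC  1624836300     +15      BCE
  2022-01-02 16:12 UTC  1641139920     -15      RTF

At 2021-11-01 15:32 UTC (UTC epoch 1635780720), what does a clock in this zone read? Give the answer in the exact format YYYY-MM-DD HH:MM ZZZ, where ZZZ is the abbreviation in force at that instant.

2021-11-01 15:47 BCE

Query: 2021-11-01 15:32 UTC
Rule 3/4 (BCE, +00:15): 2021-06-27 23:25 UTC ≤ query < 2022-01-02 16:12 UTC
15·60 + 32 + 15 = 947 min
947 = 0·1440 + 947; 947 = 15·60 + 47 → 15:47, same day
→ 2021-11-01 15:47 BCE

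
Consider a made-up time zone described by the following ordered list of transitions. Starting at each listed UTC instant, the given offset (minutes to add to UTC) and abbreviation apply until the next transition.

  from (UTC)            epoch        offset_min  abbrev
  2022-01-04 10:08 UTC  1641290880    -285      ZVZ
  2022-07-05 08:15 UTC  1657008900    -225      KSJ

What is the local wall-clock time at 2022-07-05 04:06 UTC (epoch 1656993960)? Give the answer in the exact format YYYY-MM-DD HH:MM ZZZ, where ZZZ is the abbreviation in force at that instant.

2022-07-04 23:21 ZVZ

Query: 2022-07-05 04:06 UTC
Rule 1/2 (ZVZ, -04:45): 2022-01-04 10:08 UTC ≤ query < 2022-07-05 08:15 UTC
4·60 + 6 - 285 = -39 min
-39 = -1·1440 + 1401; 1401 = 23·60 + 21 → 23:21, 2022-07-05 - 1 day = 2022-07-04
→ 2022-07-04 23:21 ZVZ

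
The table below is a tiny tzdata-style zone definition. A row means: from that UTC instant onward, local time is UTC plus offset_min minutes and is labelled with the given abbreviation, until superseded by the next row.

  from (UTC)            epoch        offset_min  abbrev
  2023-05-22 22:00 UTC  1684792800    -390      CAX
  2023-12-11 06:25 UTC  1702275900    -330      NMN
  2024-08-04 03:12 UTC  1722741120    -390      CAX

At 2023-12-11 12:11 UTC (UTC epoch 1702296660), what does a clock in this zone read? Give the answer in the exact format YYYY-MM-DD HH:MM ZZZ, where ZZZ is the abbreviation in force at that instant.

Query: 2023-12-11 12:11 UTC
Rule 2/3 (NMN, -05:30): 2023-12-11 06:25 UTC ≤ query < 2024-08-04 03:12 UTC
12·60 + 11 - 330 = 401 min
401 = 0·1440 + 401; 401 = 6·60 + 41 → 06:41, same day
→ 2023-12-11 06:41 NMN

2023-12-11 06:41 NMN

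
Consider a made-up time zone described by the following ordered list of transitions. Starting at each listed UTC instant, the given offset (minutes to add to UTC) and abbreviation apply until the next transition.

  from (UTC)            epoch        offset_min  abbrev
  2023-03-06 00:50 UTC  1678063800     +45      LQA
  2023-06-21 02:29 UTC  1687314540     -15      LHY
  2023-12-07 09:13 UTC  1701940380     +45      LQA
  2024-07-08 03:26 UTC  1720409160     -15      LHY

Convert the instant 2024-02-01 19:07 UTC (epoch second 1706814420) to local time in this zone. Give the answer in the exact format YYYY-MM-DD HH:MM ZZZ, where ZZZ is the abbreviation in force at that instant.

2024-02-01 19:52 LQA

Query: 2024-02-01 19:07 UTC
Rule 3/4 (LQA, +00:45): 2023-12-07 09:13 UTC ≤ query < 2024-07-08 03:26 UTC
19·60 + 7 + 45 = 1192 min
1192 = 0·1440 + 1192; 1192 = 19·60 + 52 → 19:52, same day
→ 2024-02-01 19:52 LQA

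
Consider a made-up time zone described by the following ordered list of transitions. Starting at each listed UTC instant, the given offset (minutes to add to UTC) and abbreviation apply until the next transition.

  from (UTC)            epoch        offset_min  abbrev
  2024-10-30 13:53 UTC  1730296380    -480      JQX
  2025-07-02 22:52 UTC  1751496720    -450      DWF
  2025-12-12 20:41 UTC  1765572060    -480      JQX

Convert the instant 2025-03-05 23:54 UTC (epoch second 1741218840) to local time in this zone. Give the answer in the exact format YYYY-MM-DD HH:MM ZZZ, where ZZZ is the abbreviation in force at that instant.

2025-03-05 15:54 JQX

Query: 2025-03-05 23:54 UTC
Rule 1/3 (JQX, -08:00): 2024-10-30 13:53 UTC ≤ query < 2025-07-02 22:52 UTC
23·60 + 54 - 480 = 954 min
954 = 0·1440 + 954; 954 = 15·60 + 54 → 15:54, same day
→ 2025-03-05 15:54 JQX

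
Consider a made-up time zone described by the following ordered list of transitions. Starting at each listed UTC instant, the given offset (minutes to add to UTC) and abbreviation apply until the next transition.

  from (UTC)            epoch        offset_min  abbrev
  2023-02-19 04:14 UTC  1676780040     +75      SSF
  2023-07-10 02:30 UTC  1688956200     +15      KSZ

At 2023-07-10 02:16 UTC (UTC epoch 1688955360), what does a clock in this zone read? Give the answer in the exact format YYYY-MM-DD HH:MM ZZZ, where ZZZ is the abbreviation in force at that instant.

Query: 2023-07-10 02:16 UTC
Rule 1/2 (SSF, +01:15): 2023-02-19 04:14 UTC ≤ query < 2023-07-10 02:30 UTC
2·60 + 16 + 75 = 211 min
211 = 0·1440 + 211; 211 = 3·60 + 31 → 03:31, same day
→ 2023-07-10 03:31 SSF

2023-07-10 03:31 SSF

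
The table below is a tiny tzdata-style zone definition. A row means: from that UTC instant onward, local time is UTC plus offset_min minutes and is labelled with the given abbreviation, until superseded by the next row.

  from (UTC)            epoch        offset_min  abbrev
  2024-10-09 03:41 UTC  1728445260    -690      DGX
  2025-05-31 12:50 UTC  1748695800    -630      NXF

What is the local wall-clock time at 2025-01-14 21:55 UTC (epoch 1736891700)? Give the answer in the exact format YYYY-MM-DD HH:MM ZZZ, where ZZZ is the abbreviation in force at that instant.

Query: 2025-01-14 21:55 UTC
Rule 1/2 (DGX, -11:30): 2024-10-09 03:41 UTC ≤ query < 2025-05-31 12:50 UTC
21·60 + 55 - 690 = 625 min
625 = 0·1440 + 625; 625 = 10·60 + 25 → 10:25, same day
→ 2025-01-14 10:25 DGX

2025-01-14 10:25 DGX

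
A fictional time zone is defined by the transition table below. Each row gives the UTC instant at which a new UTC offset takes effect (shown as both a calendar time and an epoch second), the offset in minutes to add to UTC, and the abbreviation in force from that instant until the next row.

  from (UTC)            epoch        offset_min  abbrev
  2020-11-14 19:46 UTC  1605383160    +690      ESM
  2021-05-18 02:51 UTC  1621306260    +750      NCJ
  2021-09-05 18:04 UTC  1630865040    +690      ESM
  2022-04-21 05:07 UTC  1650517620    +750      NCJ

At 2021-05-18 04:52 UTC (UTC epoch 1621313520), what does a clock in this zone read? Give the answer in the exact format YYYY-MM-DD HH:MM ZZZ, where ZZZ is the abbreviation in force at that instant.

2021-05-18 17:22 NCJ

Query: 2021-05-18 04:52 UTC
Rule 2/4 (NCJ, +12:30): 2021-05-18 02:51 UTC ≤ query < 2021-09-05 18:04 UTC
4·60 + 52 + 750 = 1042 min
1042 = 0·1440 + 1042; 1042 = 17·60 + 22 → 17:22, same day
→ 2021-05-18 17:22 NCJ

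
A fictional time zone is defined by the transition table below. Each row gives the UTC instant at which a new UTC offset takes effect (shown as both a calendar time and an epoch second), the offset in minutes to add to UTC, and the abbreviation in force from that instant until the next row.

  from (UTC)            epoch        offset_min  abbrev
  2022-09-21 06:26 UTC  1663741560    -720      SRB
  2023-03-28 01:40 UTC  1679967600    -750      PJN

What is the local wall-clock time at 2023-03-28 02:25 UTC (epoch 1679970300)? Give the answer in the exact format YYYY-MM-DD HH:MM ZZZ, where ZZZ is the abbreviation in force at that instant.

2023-03-27 13:55 PJN

Query: 2023-03-28 02:25 UTC
Rule 2/2 (PJN, -12:30): 2023-03-28 01:40 UTC ≤ query < +∞
2·60 + 25 - 750 = -605 min
-605 = -1·1440 + 835; 835 = 13·60 + 55 → 13:55, 2023-03-28 - 1 day = 2023-03-27
→ 2023-03-27 13:55 PJN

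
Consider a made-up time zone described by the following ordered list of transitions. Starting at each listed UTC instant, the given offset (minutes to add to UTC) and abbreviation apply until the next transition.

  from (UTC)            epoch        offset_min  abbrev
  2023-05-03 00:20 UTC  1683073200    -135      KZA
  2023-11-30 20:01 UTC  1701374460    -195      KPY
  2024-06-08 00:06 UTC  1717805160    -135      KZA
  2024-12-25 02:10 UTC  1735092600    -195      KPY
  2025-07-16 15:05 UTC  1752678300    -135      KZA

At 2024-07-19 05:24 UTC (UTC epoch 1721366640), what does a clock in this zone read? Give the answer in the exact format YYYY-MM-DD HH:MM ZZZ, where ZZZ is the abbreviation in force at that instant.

Query: 2024-07-19 05:24 UTC
Rule 3/5 (KZA, -02:15): 2024-06-08 00:06 UTC ≤ query < 2024-12-25 02:10 UTC
5·60 + 24 - 135 = 189 min
189 = 0·1440 + 189; 189 = 3·60 + 9 → 03:09, same day
→ 2024-07-19 03:09 KZA

2024-07-19 03:09 KZA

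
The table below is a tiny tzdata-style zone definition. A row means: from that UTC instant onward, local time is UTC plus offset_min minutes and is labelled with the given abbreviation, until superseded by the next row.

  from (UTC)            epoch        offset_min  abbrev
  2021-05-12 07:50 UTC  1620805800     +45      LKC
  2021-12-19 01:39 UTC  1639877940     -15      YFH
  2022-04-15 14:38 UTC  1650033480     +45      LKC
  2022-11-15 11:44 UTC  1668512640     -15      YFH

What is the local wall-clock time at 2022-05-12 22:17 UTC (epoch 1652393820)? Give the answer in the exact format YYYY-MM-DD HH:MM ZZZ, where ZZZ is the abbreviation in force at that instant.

Query: 2022-05-12 22:17 UTC
Rule 3/4 (LKC, +00:45): 2022-04-15 14:38 UTC ≤ query < 2022-11-15 11:44 UTC
22·60 + 17 + 45 = 1382 min
1382 = 0·1440 + 1382; 1382 = 23·60 + 2 → 23:02, same day
→ 2022-05-12 23:02 LKC

2022-05-12 23:02 LKC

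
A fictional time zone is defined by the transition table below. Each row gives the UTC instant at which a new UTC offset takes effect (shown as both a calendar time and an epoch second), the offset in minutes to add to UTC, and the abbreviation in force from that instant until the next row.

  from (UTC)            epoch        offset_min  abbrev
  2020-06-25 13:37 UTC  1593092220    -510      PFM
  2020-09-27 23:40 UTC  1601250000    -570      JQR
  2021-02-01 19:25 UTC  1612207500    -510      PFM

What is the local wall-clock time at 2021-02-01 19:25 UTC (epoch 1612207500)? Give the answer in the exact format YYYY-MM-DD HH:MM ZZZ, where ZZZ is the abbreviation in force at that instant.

Query: 2021-02-01 19:25 UTC
Rule 3/3 (PFM, -08:30): 2021-02-01 19:25 UTC ≤ query < +∞
19·60 + 25 - 510 = 655 min
655 = 0·1440 + 655; 655 = 10·60 + 55 → 10:55, same day
→ 2021-02-01 10:55 PFM

2021-02-01 10:55 PFM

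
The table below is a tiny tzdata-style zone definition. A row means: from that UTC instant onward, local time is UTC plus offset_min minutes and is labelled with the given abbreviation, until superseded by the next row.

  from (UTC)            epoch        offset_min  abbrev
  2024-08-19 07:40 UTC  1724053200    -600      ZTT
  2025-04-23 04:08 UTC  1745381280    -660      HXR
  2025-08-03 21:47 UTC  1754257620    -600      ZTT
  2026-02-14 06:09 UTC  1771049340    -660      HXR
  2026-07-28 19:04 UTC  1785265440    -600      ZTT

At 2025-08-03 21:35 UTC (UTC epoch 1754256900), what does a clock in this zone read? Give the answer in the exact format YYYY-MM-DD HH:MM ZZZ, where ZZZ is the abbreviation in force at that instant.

2025-08-03 10:35 HXR

Query: 2025-08-03 21:35 UTC
Rule 2/5 (HXR, -11:00): 2025-04-23 04:08 UTC ≤ query < 2025-08-03 21:47 UTC
21·60 + 35 - 660 = 635 min
635 = 0·1440 + 635; 635 = 10·60 + 35 → 10:35, same day
→ 2025-08-03 10:35 HXR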